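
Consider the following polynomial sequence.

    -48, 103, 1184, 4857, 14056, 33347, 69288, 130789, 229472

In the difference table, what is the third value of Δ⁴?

1992

Δ: 151, 1081, 3673, 9199, 19291, 35941, 61501, 98683
Δ²: 930, 2592, 5526, 10092, 16650, 25560, 37182
Δ³: 1662, 2934, 4566, 6558, 8910, 11622
Δ⁴: 1272, 1632, 1992, 2352, 2712
Δ⁵: 360, 360, 360, 360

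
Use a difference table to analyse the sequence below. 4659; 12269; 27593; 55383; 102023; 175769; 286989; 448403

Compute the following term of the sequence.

D1: 7610  15324  27790  46640  73746  111220  161414
D2: 7714  12466  18850  27106  37474  50194
D3: 4752  6384  8256  10368  12720
D4: 1632  1872  2112  2352
D5: 240  240  240
Constant fifth difference = 240, so extend:
2352 + 240 = 2592;  12720 + 2592 = 15312;  50194 + 15312 = 65506;  161414 + 65506 = 226920;  448403 + 226920 = 675323

675323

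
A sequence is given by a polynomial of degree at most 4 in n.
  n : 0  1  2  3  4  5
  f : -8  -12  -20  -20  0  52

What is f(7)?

300

-4, -8, 0, 20, 52
-4, 8, 20, 32
12, 12, 12
Constant third difference = 12, so extend:
32 + 12 = 44;  52 + 44 = 96;  52 + 96 = 148
44 + 12 = 56;  96 + 56 = 152;  148 + 152 = 300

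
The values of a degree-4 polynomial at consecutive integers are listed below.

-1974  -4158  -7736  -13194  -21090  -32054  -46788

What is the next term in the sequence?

-66066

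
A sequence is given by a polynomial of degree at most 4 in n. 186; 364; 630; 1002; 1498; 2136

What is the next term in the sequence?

D1: 178, 266, 372, 496, 638
D2: 88, 106, 124, 142
D3: 18, 18, 18
The third differences are constant (18).
142 + 18 = 160;  638 + 160 = 798;  2136 + 798 = 2934

2934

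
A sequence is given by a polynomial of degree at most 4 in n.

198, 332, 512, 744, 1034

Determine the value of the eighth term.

D1: 134 , 180 , 232 , 290
D2: 46 , 52 , 58
D3: 6 , 6
Constant third difference = 6, so extend:
58 + 6 = 64;  290 + 64 = 354;  1034 + 354 = 1388
64 + 6 = 70;  354 + 70 = 424;  1388 + 424 = 1812
70 + 6 = 76;  424 + 76 = 500;  1812 + 500 = 2312

2312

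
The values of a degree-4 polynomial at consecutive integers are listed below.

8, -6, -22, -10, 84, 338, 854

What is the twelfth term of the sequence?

12614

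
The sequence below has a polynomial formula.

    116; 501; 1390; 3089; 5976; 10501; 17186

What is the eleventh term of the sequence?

78486

385, 889, 1699, 2887, 4525, 6685
504, 810, 1188, 1638, 2160
306, 378, 450, 522
72, 72, 72
Constant fourth difference = 72, so extend:
522 + 72 = 594;  2160 + 594 = 2754;  6685 + 2754 = 9439;  17186 + 9439 = 26625
594 + 72 = 666;  2754 + 666 = 3420;  9439 + 3420 = 12859;  26625 + 12859 = 39484
666 + 72 = 738;  3420 + 738 = 4158;  12859 + 4158 = 17017;  39484 + 17017 = 56501
738 + 72 = 810;  4158 + 810 = 4968;  17017 + 4968 = 21985;  56501 + 21985 = 78486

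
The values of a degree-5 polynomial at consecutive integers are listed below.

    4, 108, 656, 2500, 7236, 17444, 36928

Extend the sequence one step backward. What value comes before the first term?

First differences: 104  548  1844  4736  10208  19484
Second differences: 444  1296  2892  5472  9276
Third differences: 852  1596  2580  3804
Fourth differences: 744  984  1224
Fifth differences: 240  240
The fifth differences are constant at 240.
Work back: 744 − 240 = 504;  852 − 504 = 348;  444 − 348 = 96;  104 − 96 = 8;  4 − 8 = -4

-4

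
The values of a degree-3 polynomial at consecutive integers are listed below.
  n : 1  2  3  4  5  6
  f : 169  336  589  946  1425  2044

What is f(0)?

70

D1: 167  253  357  479  619
D2: 86  104  122  140
D3: 18  18  18
The third differences are constant at 18.
Work back: 86 − 18 = 68;  167 − 68 = 99;  169 − 99 = 70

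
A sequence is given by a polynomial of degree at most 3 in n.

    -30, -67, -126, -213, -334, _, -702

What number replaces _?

-495

Using the first 5 terms:
First differences: -37, -59, -87, -121
Second differences: -22, -28, -34
Third differences: -6, -6
Constant third difference = -6.
Extend forward: -34 − 6 = -40;  -121 − 40 = -161;  -334 − 161 = -495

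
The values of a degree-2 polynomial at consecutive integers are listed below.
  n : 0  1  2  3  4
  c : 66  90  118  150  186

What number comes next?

226

Δ: 24  28  32  36
Δ²: 4  4  4
Second differences constant at 4.
36 + 4 = 40;  186 + 40 = 226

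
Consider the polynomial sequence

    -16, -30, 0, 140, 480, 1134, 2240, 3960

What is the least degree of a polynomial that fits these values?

First differences: -14, 30, 140, 340, 654, 1106, 1720
Second differences: 44, 110, 200, 314, 452, 614
Third differences: 66, 90, 114, 138, 162
Fourth differences: 24, 24, 24, 24
The fourth differences are constant, so the polynomial has degree 4.

4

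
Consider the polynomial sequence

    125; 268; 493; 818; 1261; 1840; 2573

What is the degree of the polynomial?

3

Δ: 143, 225, 325, 443, 579, 733
Δ²: 82, 100, 118, 136, 154
Δ³: 18, 18, 18, 18
The third differences are constant, so the polynomial has degree 3.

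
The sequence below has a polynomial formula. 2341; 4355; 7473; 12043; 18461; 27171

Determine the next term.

38665

Δ: 2014  3118  4570  6418  8710
Δ²: 1104  1452  1848  2292
Δ³: 348  396  444
Δ⁴: 48  48
Constant fourth difference = 48, so extend:
444 + 48 = 492;  2292 + 492 = 2784;  8710 + 2784 = 11494;  27171 + 11494 = 38665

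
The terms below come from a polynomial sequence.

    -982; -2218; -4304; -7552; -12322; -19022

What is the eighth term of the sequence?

-40084

First differences: -1236, -2086, -3248, -4770, -6700
Second differences: -850, -1162, -1522, -1930
Third differences: -312, -360, -408
Fourth differences: -48, -48
Fourth differences constant at -48.
-408 − 48 = -456;  -1930 − 456 = -2386;  -6700 − 2386 = -9086;  -19022 − 9086 = -28108
-456 − 48 = -504;  -2386 − 504 = -2890;  -9086 − 2890 = -11976;  -28108 − 11976 = -40084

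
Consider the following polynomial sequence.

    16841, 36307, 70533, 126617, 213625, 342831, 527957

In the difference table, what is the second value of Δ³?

First differences: 19466, 34226, 56084, 87008, 129206, 185126
Second differences: 14760, 21858, 30924, 42198, 55920
Third differences: 7098, 9066, 11274, 13722
Fourth differences: 1968, 2208, 2448
Fifth differences: 240, 240

9066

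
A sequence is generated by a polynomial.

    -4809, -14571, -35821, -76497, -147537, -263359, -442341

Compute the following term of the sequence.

-707301

-9762  -21250  -40676  -71040  -115822  -178982
-11488  -19426  -30364  -44782  -63160
-7938  -10938  -14418  -18378
-3000  -3480  -3960
-480  -480
Fifth differences constant at -480.
-3960 − 480 = -4440;  -18378 − 4440 = -22818;  -63160 − 22818 = -85978;  -178982 − 85978 = -264960;  -442341 − 264960 = -707301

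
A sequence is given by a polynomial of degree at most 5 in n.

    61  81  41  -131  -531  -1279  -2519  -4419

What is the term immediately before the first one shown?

29

D1: 20, -40, -172, -400, -748, -1240, -1900
D2: -60, -132, -228, -348, -492, -660
D3: -72, -96, -120, -144, -168
D4: -24, -24, -24, -24
The fourth differences are constant at -24.
Work back: -72 + 24 = -48;  -60 + 48 = -12;  20 + 12 = 32;  61 − 32 = 29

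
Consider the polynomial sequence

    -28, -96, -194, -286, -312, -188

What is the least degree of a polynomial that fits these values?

4

-68, -98, -92, -26, 124
-30, 6, 66, 150
36, 60, 84
24, 24
The fourth differences are constant, so the polynomial has degree 4.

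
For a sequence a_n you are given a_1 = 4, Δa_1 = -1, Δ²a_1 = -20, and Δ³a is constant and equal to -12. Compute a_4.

Build the table forward from the leading diagonal:
D3: -12  -12  -12  -12
D2: -20  -32  -44  -56
D1: -1  -21  -53  -97
a: 4  3  -18  -71

-71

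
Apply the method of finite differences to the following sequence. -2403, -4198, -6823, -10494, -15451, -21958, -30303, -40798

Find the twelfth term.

First differences: -1795, -2625, -3671, -4957, -6507, -8345, -10495
Second differences: -830, -1046, -1286, -1550, -1838, -2150
Third differences: -216, -240, -264, -288, -312
Fourth differences: -24, -24, -24, -24
Constant fourth difference = -24, so extend:
-312 − 24 = -336;  -2150 − 336 = -2486;  -10495 − 2486 = -12981;  -40798 − 12981 = -53779
-336 − 24 = -360;  -2486 − 360 = -2846;  -12981 − 2846 = -15827;  -53779 − 15827 = -69606
-360 − 24 = -384;  -2846 − 384 = -3230;  -15827 − 3230 = -19057;  -69606 − 19057 = -88663
-384 − 24 = -408;  -3230 − 408 = -3638;  -19057 − 3638 = -22695;  -88663 − 22695 = -111358

-111358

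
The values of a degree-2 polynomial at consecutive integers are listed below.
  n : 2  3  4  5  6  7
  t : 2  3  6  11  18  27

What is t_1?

3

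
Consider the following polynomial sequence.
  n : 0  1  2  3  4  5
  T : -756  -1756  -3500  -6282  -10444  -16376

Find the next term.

-24516

-1000  -1744  -2782  -4162  -5932
-744  -1038  -1380  -1770
-294  -342  -390
-48  -48
The fourth differences are constant (-48).
-390 − 48 = -438;  -1770 − 438 = -2208;  -5932 − 2208 = -8140;  -16376 − 8140 = -24516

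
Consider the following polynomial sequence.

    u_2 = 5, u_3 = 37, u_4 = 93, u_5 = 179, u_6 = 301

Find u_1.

-9

D1: 32  56  86  122
D2: 24  30  36
D3: 6  6
The third differences are constant at 6.
Work back: 24 − 6 = 18;  32 − 18 = 14;  5 − 14 = -9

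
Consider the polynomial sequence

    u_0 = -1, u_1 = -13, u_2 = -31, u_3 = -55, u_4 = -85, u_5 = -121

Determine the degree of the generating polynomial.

D1: -12, -18, -24, -30, -36
D2: -6, -6, -6, -6
The second differences are constant, so the polynomial has degree 2.

2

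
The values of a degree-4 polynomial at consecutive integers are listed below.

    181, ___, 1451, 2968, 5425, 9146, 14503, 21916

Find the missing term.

598

Using the last 6 terms:
Δ: 1517  2457  3721  5357  7413
Δ²: 940  1264  1636  2056
Δ³: 324  372  420
Δ⁴: 48  48
Constant fourth difference = 48.
Extend backward: 324 − 48 = 276;  940 − 276 = 664;  1517 − 664 = 853;  1451 − 853 = 598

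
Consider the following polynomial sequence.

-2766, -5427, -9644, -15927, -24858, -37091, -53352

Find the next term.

-74439

D1: -2661, -4217, -6283, -8931, -12233, -16261
D2: -1556, -2066, -2648, -3302, -4028
D3: -510, -582, -654, -726
D4: -72, -72, -72
The fourth differences are constant (-72).
-726 − 72 = -798;  -4028 − 798 = -4826;  -16261 − 4826 = -21087;  -53352 − 21087 = -74439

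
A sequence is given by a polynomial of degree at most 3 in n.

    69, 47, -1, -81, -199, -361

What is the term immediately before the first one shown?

71

First differences: -22  -48  -80  -118  -162
Second differences: -26  -32  -38  -44
Third differences: -6  -6  -6
The third differences are constant at -6.
Work back: -26 + 6 = -20;  -22 + 20 = -2;  69 + 2 = 71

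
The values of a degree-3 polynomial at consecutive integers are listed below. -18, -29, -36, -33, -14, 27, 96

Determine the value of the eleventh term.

First differences: -11  -7  3  19  41  69
Second differences: 4  10  16  22  28
Third differences: 6  6  6  6
Constant third difference = 6, so extend:
28 + 6 = 34;  69 + 34 = 103;  96 + 103 = 199
34 + 6 = 40;  103 + 40 = 143;  199 + 143 = 342
40 + 6 = 46;  143 + 46 = 189;  342 + 189 = 531
46 + 6 = 52;  189 + 52 = 241;  531 + 241 = 772

772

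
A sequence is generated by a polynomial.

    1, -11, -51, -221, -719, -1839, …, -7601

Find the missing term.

Using the first 6 terms:
D1: -12, -40, -170, -498, -1120
D2: -28, -130, -328, -622
D3: -102, -198, -294
D4: -96, -96
Constant fourth difference = -96.
Extend forward: -294 − 96 = -390;  -622 − 390 = -1012;  -1120 − 1012 = -2132;  -1839 − 2132 = -3971

-3971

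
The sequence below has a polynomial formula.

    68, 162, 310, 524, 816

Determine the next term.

First differences: 94, 148, 214, 292
Second differences: 54, 66, 78
Third differences: 12, 12
Third differences constant at 12.
78 + 12 = 90;  292 + 90 = 382;  816 + 382 = 1198

1198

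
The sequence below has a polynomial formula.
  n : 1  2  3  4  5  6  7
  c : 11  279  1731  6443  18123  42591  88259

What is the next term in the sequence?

D1: 268  1452  4712  11680  24468  45668
D2: 1184  3260  6968  12788  21200
D3: 2076  3708  5820  8412
D4: 1632  2112  2592
D5: 480  480
The fifth differences are constant (480).
2592 + 480 = 3072;  8412 + 3072 = 11484;  21200 + 11484 = 32684;  45668 + 32684 = 78352;  88259 + 78352 = 166611

166611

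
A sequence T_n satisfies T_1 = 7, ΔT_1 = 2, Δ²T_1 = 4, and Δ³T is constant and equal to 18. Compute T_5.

Build the table forward from the leading diagonal:
Third differences: 18  18  18  18  18
Second differences: 4  22  40  58  76
First differences: 2  6  28  68  126
T: 7  9  15  43  111

111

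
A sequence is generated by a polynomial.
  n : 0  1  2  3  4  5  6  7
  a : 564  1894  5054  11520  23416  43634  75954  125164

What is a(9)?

Δ: 1330  3160  6466  11896  20218  32320  49210
Δ²: 1830  3306  5430  8322  12102  16890
Δ³: 1476  2124  2892  3780  4788
Δ⁴: 648  768  888  1008
Δ⁵: 120  120  120
Constant fifth difference = 120, so extend:
1008 + 120 = 1128;  4788 + 1128 = 5916;  16890 + 5916 = 22806;  49210 + 22806 = 72016;  125164 + 72016 = 197180
1128 + 120 = 1248;  5916 + 1248 = 7164;  22806 + 7164 = 29970;  72016 + 29970 = 101986;  197180 + 101986 = 299166

299166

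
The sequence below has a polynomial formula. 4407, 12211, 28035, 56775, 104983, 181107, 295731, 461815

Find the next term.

Δ: 7804, 15824, 28740, 48208, 76124, 114624, 166084
Δ²: 8020, 12916, 19468, 27916, 38500, 51460
Δ³: 4896, 6552, 8448, 10584, 12960
Δ⁴: 1656, 1896, 2136, 2376
Δ⁵: 240, 240, 240
The fifth differences are constant (240).
2376 + 240 = 2616;  12960 + 2616 = 15576;  51460 + 15576 = 67036;  166084 + 67036 = 233120;  461815 + 233120 = 694935

694935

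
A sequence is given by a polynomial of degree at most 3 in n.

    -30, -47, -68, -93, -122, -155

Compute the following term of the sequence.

-17, -21, -25, -29, -33
-4, -4, -4, -4
The second differences are constant (-4).
-33 − 4 = -37;  -155 − 37 = -192

-192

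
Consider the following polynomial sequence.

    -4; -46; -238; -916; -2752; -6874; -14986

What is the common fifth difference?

-120

First differences: -42, -192, -678, -1836, -4122, -8112
Second differences: -150, -486, -1158, -2286, -3990
Third differences: -336, -672, -1128, -1704
Fourth differences: -336, -456, -576
Fifth differences: -120, -120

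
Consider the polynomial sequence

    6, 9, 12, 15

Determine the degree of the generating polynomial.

1

Δ: 3, 3, 3
The first differences are constant, so the polynomial has degree 1.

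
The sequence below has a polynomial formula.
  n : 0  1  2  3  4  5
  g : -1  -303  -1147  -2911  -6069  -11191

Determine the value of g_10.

-92931

D1: -302 , -844 , -1764 , -3158 , -5122
D2: -542 , -920 , -1394 , -1964
D3: -378 , -474 , -570
D4: -96 , -96
The fourth differences are constant (-96).
-570 − 96 = -666;  -1964 − 666 = -2630;  -5122 − 2630 = -7752;  -11191 − 7752 = -18943
-666 − 96 = -762;  -2630 − 762 = -3392;  -7752 − 3392 = -11144;  -18943 − 11144 = -30087
-762 − 96 = -858;  -3392 − 858 = -4250;  -11144 − 4250 = -15394;  -30087 − 15394 = -45481
-858 − 96 = -954;  -4250 − 954 = -5204;  -15394 − 5204 = -20598;  -45481 − 20598 = -66079
-954 − 96 = -1050;  -5204 − 1050 = -6254;  -20598 − 6254 = -26852;  -66079 − 26852 = -92931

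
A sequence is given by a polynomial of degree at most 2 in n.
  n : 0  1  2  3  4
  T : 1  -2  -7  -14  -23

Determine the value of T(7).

-3, -5, -7, -9
-2, -2, -2
The second differences are constant (-2).
-9 − 2 = -11;  -23 − 11 = -34
-11 − 2 = -13;  -34 − 13 = -47
-13 − 2 = -15;  -47 − 15 = -62

-62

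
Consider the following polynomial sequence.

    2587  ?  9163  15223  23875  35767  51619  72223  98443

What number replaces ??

Using the last 7 terms:
First differences: 6060, 8652, 11892, 15852, 20604, 26220
Second differences: 2592, 3240, 3960, 4752, 5616
Third differences: 648, 720, 792, 864
Fourth differences: 72, 72, 72
Constant fourth difference = 72.
Extend backward: 648 − 72 = 576;  2592 − 576 = 2016;  6060 − 2016 = 4044;  9163 − 4044 = 5119

5119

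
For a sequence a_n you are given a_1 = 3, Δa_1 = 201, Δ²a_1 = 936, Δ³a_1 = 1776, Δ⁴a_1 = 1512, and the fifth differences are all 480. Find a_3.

Build the table forward from the leading diagonal:
Fifth differences: 480, 480, 480
Fourth differences: 1512, 1992, 2472
Third differences: 1776, 3288, 5280
Second differences: 936, 2712, 6000
First differences: 201, 1137, 3849
a: 3, 204, 1341

1341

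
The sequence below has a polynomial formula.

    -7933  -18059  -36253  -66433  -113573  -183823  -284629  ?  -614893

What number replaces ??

Using the first 7 terms:
Δ: -10126, -18194, -30180, -47140, -70250, -100806
Δ²: -8068, -11986, -16960, -23110, -30556
Δ³: -3918, -4974, -6150, -7446
Δ⁴: -1056, -1176, -1296
Δ⁵: -120, -120
Constant fifth difference = -120.
Extend forward: -1296 − 120 = -1416;  -7446 − 1416 = -8862;  -30556 − 8862 = -39418;  -100806 − 39418 = -140224;  -284629 − 140224 = -424853

-424853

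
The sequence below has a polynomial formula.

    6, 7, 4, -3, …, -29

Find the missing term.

-14

Using the first 4 terms:
D1: 1  -3  -7
D2: -4  -4
Constant second difference = -4.
Extend forward: -7 − 4 = -11;  -3 − 11 = -14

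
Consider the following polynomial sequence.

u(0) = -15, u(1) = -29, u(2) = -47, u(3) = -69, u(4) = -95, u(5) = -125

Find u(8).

-239

Δ: -14, -18, -22, -26, -30
Δ²: -4, -4, -4, -4
Constant second difference = -4, so extend:
-30 − 4 = -34;  -125 − 34 = -159
-34 − 4 = -38;  -159 − 38 = -197
-38 − 4 = -42;  -197 − 42 = -239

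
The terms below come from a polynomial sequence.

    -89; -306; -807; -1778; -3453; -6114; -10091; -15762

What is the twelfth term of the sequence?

-64626

D1: -217  -501  -971  -1675  -2661  -3977  -5671
D2: -284  -470  -704  -986  -1316  -1694
D3: -186  -234  -282  -330  -378
D4: -48  -48  -48  -48
Fourth differences constant at -48.
-378 − 48 = -426;  -1694 − 426 = -2120;  -5671 − 2120 = -7791;  -15762 − 7791 = -23553
-426 − 48 = -474;  -2120 − 474 = -2594;  -7791 − 2594 = -10385;  -23553 − 10385 = -33938
-474 − 48 = -522;  -2594 − 522 = -3116;  -10385 − 3116 = -13501;  -33938 − 13501 = -47439
-522 − 48 = -570;  -3116 − 570 = -3686;  -13501 − 3686 = -17187;  -47439 − 17187 = -64626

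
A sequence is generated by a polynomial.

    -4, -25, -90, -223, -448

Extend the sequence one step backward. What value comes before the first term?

First differences: -21  -65  -133  -225
Second differences: -44  -68  -92
Third differences: -24  -24
The third differences are constant at -24.
Work back: -44 + 24 = -20;  -21 + 20 = -1;  -4 + 1 = -3

-3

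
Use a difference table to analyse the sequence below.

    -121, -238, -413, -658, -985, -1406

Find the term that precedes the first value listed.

-50

D1: -117, -175, -245, -327, -421
D2: -58, -70, -82, -94
D3: -12, -12, -12
The third differences are constant at -12.
Work back: -58 + 12 = -46;  -117 + 46 = -71;  -121 + 71 = -50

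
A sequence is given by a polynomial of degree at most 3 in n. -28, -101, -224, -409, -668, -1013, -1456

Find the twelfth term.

-5561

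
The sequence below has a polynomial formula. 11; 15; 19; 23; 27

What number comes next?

4, 4, 4, 4
The first differences are constant (4).
27 + 4 = 31

31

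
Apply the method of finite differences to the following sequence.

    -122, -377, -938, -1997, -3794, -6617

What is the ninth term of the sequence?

-24842

-255, -561, -1059, -1797, -2823
-306, -498, -738, -1026
-192, -240, -288
-48, -48
Fourth differences constant at -48.
-288 − 48 = -336;  -1026 − 336 = -1362;  -2823 − 1362 = -4185;  -6617 − 4185 = -10802
-336 − 48 = -384;  -1362 − 384 = -1746;  -4185 − 1746 = -5931;  -10802 − 5931 = -16733
-384 − 48 = -432;  -1746 − 432 = -2178;  -5931 − 2178 = -8109;  -16733 − 8109 = -24842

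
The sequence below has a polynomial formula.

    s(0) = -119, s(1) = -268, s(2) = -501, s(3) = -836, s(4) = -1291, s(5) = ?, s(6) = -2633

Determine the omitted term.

Using the first 5 terms:
-149  -233  -335  -455
-84  -102  -120
-18  -18
Constant third difference = -18.
Extend forward: -120 − 18 = -138;  -455 − 138 = -593;  -1291 − 593 = -1884

-1884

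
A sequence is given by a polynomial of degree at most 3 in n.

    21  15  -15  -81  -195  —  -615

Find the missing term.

-369

Using the first 5 terms:
-6  -30  -66  -114
-24  -36  -48
-12  -12
Constant third difference = -12.
Extend forward: -48 − 12 = -60;  -114 − 60 = -174;  -195 − 174 = -369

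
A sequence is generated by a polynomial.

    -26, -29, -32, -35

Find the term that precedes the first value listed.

-3, -3, -3
The first differences are constant at -3.
Work back: -26 + 3 = -23

-23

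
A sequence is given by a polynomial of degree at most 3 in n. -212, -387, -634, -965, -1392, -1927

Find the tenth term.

-5387

D1: -175  -247  -331  -427  -535
D2: -72  -84  -96  -108
D3: -12  -12  -12
Third differences constant at -12.
-108 − 12 = -120;  -535 − 120 = -655;  -1927 − 655 = -2582
-120 − 12 = -132;  -655 − 132 = -787;  -2582 − 787 = -3369
-132 − 12 = -144;  -787 − 144 = -931;  -3369 − 931 = -4300
-144 − 12 = -156;  -931 − 156 = -1087;  -4300 − 1087 = -5387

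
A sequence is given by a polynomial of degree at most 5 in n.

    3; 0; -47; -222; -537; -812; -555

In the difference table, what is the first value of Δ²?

D1: -3, -47, -175, -315, -275, 257
D2: -44, -128, -140, 40, 532
D3: -84, -12, 180, 492
D4: 72, 192, 312
D5: 120, 120

-44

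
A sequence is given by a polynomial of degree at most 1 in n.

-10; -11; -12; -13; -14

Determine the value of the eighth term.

-17

D1: -1  -1  -1  -1
Constant first difference = -1, so extend:
-14 − 1 = -15
-15 − 1 = -16
-16 − 1 = -17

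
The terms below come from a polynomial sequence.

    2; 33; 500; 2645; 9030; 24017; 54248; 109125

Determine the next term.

201290

D1: 31, 467, 2145, 6385, 14987, 30231, 54877
D2: 436, 1678, 4240, 8602, 15244, 24646
D3: 1242, 2562, 4362, 6642, 9402
D4: 1320, 1800, 2280, 2760
D5: 480, 480, 480
The fifth differences are constant (480).
2760 + 480 = 3240;  9402 + 3240 = 12642;  24646 + 12642 = 37288;  54877 + 37288 = 92165;  109125 + 92165 = 201290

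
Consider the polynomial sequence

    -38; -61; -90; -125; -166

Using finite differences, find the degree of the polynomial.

2

-23, -29, -35, -41
-6, -6, -6
The second differences are constant, so the polynomial has degree 2.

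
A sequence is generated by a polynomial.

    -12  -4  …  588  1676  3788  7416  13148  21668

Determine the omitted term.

Using the last 6 terms:
1088, 2112, 3628, 5732, 8520
1024, 1516, 2104, 2788
492, 588, 684
96, 96
Constant fourth difference = 96.
Extend backward: 492 − 96 = 396;  1024 − 396 = 628;  1088 − 628 = 460;  588 − 460 = 128

128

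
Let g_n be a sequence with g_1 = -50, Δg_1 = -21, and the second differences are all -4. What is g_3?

Build the table forward from the leading diagonal:
Δ²: -4  -4  -4
Δ: -21  -25  -29
g: -50  -71  -96

-96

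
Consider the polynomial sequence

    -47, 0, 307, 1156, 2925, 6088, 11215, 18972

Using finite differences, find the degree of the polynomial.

4

D1: 47, 307, 849, 1769, 3163, 5127, 7757
D2: 260, 542, 920, 1394, 1964, 2630
D3: 282, 378, 474, 570, 666
D4: 96, 96, 96, 96
The fourth differences are constant, so the polynomial has degree 4.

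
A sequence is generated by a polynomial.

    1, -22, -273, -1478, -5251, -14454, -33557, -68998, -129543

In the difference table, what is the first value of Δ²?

-228

D1: -23, -251, -1205, -3773, -9203, -19103, -35441, -60545
D2: -228, -954, -2568, -5430, -9900, -16338, -25104
D3: -726, -1614, -2862, -4470, -6438, -8766
D4: -888, -1248, -1608, -1968, -2328
D5: -360, -360, -360, -360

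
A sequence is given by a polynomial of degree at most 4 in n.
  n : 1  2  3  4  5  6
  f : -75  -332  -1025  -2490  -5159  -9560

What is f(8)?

Δ: -257  -693  -1465  -2669  -4401
Δ²: -436  -772  -1204  -1732
Δ³: -336  -432  -528
Δ⁴: -96  -96
Fourth differences constant at -96.
-528 − 96 = -624;  -1732 − 624 = -2356;  -4401 − 2356 = -6757;  -9560 − 6757 = -16317
-624 − 96 = -720;  -2356 − 720 = -3076;  -6757 − 3076 = -9833;  -16317 − 9833 = -26150

-26150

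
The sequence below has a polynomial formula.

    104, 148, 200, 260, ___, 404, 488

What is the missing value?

328

Using the first 4 terms:
Δ: 44, 52, 60
Δ²: 8, 8
Constant second difference = 8.
Extend forward: 60 + 8 = 68;  260 + 68 = 328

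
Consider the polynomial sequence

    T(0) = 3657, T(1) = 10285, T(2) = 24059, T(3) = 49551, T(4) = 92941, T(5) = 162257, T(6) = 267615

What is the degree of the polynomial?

Δ: 6628, 13774, 25492, 43390, 69316, 105358
Δ²: 7146, 11718, 17898, 25926, 36042
Δ³: 4572, 6180, 8028, 10116
Δ⁴: 1608, 1848, 2088
Δ⁵: 240, 240
The fifth differences are constant, so the polynomial has degree 5.

5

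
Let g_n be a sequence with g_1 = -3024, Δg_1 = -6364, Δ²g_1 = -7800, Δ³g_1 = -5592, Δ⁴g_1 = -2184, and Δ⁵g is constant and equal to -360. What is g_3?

Build the table forward from the leading diagonal:
D5: -360, -360, -360
D4: -2184, -2544, -2904
D3: -5592, -7776, -10320
D2: -7800, -13392, -21168
D1: -6364, -14164, -27556
g: -3024, -9388, -23552

-23552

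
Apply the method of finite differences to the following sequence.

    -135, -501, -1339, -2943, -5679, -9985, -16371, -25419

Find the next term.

-37783

-366, -838, -1604, -2736, -4306, -6386, -9048
-472, -766, -1132, -1570, -2080, -2662
-294, -366, -438, -510, -582
-72, -72, -72, -72
The fourth differences are constant (-72).
-582 − 72 = -654;  -2662 − 654 = -3316;  -9048 − 3316 = -12364;  -25419 − 12364 = -37783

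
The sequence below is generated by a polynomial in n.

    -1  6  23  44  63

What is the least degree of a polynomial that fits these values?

3

First differences: 7, 17, 21, 19
Second differences: 10, 4, -2
Third differences: -6, -6
The third differences are constant, so the polynomial has degree 3.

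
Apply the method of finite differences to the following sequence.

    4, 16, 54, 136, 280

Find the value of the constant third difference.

18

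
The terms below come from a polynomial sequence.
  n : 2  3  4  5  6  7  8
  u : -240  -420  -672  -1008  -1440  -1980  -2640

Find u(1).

-120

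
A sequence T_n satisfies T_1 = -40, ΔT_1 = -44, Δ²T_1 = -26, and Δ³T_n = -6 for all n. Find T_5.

-396

Build the table forward from the leading diagonal:
Δ³: -6, -6, -6, -6, -6
Δ²: -26, -32, -38, -44, -50
Δ: -44, -70, -102, -140, -184
T: -40, -84, -154, -256, -396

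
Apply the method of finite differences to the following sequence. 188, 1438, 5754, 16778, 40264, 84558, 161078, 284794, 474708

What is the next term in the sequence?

754334

First differences: 1250  4316  11024  23486  44294  76520  123716  189914
Second differences: 3066  6708  12462  20808  32226  47196  66198
Third differences: 3642  5754  8346  11418  14970  19002
Fourth differences: 2112  2592  3072  3552  4032
Fifth differences: 480  480  480  480
Constant fifth difference = 480, so extend:
4032 + 480 = 4512;  19002 + 4512 = 23514;  66198 + 23514 = 89712;  189914 + 89712 = 279626;  474708 + 279626 = 754334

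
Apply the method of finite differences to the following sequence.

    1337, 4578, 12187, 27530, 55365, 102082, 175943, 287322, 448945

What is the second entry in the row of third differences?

Δ: 3241, 7609, 15343, 27835, 46717, 73861, 111379, 161623
Δ²: 4368, 7734, 12492, 18882, 27144, 37518, 50244
Δ³: 3366, 4758, 6390, 8262, 10374, 12726
Δ⁴: 1392, 1632, 1872, 2112, 2352
Δ⁵: 240, 240, 240, 240

4758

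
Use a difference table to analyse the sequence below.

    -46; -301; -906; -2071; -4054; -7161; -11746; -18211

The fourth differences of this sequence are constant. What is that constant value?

D1: -255, -605, -1165, -1983, -3107, -4585, -6465
D2: -350, -560, -818, -1124, -1478, -1880
D3: -210, -258, -306, -354, -402
D4: -48, -48, -48, -48

-48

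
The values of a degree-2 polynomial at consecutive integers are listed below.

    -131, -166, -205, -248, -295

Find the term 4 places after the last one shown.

-523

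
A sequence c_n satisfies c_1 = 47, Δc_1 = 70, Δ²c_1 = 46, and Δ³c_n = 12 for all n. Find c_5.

Build the table forward from the leading diagonal:
Third differences: 12, 12, 12, 12, 12
Second differences: 46, 58, 70, 82, 94
First differences: 70, 116, 174, 244, 326
c: 47, 117, 233, 407, 651

651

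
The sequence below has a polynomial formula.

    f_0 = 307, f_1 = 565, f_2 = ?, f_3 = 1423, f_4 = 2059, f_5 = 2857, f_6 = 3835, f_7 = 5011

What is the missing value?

931

Using the last 5 terms:
Δ: 636  798  978  1176
Δ²: 162  180  198
Δ³: 18  18
Constant third difference = 18.
Extend backward: 162 − 18 = 144;  636 − 144 = 492;  1423 − 492 = 931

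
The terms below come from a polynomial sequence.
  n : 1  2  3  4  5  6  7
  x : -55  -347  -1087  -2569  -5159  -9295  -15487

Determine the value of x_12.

First differences: -292, -740, -1482, -2590, -4136, -6192
Second differences: -448, -742, -1108, -1546, -2056
Third differences: -294, -366, -438, -510
Fourth differences: -72, -72, -72
The fourth differences are constant (-72).
-510 − 72 = -582;  -2056 − 582 = -2638;  -6192 − 2638 = -8830;  -15487 − 8830 = -24317
-582 − 72 = -654;  -2638 − 654 = -3292;  -8830 − 3292 = -12122;  -24317 − 12122 = -36439
-654 − 72 = -726;  -3292 − 726 = -4018;  -12122 − 4018 = -16140;  -36439 − 16140 = -52579
-726 − 72 = -798;  -4018 − 798 = -4816;  -16140 − 4816 = -20956;  -52579 − 20956 = -73535
-798 − 72 = -870;  -4816 − 870 = -5686;  -20956 − 5686 = -26642;  -73535 − 26642 = -100177

-100177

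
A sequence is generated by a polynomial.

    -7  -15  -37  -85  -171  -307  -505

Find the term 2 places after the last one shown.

Δ: -8, -22, -48, -86, -136, -198
Δ²: -14, -26, -38, -50, -62
Δ³: -12, -12, -12, -12
Constant third difference = -12, so extend:
-62 − 12 = -74;  -198 − 74 = -272;  -505 − 272 = -777
-74 − 12 = -86;  -272 − 86 = -358;  -777 − 358 = -1135

-1135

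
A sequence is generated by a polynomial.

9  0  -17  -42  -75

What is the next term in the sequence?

Δ: -9, -17, -25, -33
Δ²: -8, -8, -8
The second differences are constant (-8).
-33 − 8 = -41;  -75 − 41 = -116

-116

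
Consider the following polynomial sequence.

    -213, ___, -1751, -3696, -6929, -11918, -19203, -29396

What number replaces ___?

-698

Using the last 6 terms:
-1945, -3233, -4989, -7285, -10193
-1288, -1756, -2296, -2908
-468, -540, -612
-72, -72
Constant fourth difference = -72.
Extend backward: -468 + 72 = -396;  -1288 + 396 = -892;  -1945 + 892 = -1053;  -1751 + 1053 = -698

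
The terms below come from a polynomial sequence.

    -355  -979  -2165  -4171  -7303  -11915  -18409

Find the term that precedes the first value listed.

-83

First differences: -624, -1186, -2006, -3132, -4612, -6494
Second differences: -562, -820, -1126, -1480, -1882
Third differences: -258, -306, -354, -402
Fourth differences: -48, -48, -48
The fourth differences are constant at -48.
Work back: -258 + 48 = -210;  -562 + 210 = -352;  -624 + 352 = -272;  -355 + 272 = -83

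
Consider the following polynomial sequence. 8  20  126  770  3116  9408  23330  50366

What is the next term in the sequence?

98160

12, 106, 644, 2346, 6292, 13922, 27036
94, 538, 1702, 3946, 7630, 13114
444, 1164, 2244, 3684, 5484
720, 1080, 1440, 1800
360, 360, 360
Fifth differences constant at 360.
1800 + 360 = 2160;  5484 + 2160 = 7644;  13114 + 7644 = 20758;  27036 + 20758 = 47794;  50366 + 47794 = 98160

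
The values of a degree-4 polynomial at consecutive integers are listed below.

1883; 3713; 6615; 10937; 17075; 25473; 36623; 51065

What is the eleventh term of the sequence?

120263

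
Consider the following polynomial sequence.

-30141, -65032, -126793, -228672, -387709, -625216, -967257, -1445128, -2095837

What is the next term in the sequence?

-2962584

Δ: -34891, -61761, -101879, -159037, -237507, -342041, -477871, -650709
Δ²: -26870, -40118, -57158, -78470, -104534, -135830, -172838
Δ³: -13248, -17040, -21312, -26064, -31296, -37008
Δ⁴: -3792, -4272, -4752, -5232, -5712
Δ⁵: -480, -480, -480, -480
The fifth differences are constant (-480).
-5712 − 480 = -6192;  -37008 − 6192 = -43200;  -172838 − 43200 = -216038;  -650709 − 216038 = -866747;  -2095837 − 866747 = -2962584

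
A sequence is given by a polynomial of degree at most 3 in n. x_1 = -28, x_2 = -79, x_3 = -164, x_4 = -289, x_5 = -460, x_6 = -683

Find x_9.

Δ: -51  -85  -125  -171  -223
Δ²: -34  -40  -46  -52
Δ³: -6  -6  -6
Third differences constant at -6.
-52 − 6 = -58;  -223 − 58 = -281;  -683 − 281 = -964
-58 − 6 = -64;  -281 − 64 = -345;  -964 − 345 = -1309
-64 − 6 = -70;  -345 − 70 = -415;  -1309 − 415 = -1724

-1724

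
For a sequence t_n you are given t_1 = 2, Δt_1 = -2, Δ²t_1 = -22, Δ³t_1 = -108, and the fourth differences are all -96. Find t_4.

-178

Build the table forward from the leading diagonal:
Fourth differences: -96  -96  -96  -96
Third differences: -108  -204  -300  -396
Second differences: -22  -130  -334  -634
First differences: -2  -24  -154  -488
t: 2  0  -24  -178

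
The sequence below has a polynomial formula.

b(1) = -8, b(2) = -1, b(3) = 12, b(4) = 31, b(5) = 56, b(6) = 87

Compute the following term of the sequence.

124

D1: 7  13  19  25  31
D2: 6  6  6  6
Constant second difference = 6, so extend:
31 + 6 = 37;  87 + 37 = 124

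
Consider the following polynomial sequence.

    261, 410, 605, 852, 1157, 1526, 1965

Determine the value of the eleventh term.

4541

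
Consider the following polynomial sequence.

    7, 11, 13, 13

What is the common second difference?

-2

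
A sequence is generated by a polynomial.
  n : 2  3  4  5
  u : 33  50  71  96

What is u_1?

D1: 17, 21, 25
D2: 4, 4
The second differences are constant at 4.
Work back: 17 − 4 = 13;  33 − 13 = 20

20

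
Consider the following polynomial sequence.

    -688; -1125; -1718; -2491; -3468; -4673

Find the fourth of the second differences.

D1: -437, -593, -773, -977, -1205
D2: -156, -180, -204, -228
D3: -24, -24, -24

-228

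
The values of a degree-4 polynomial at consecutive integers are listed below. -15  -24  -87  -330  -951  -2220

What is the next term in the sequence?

D1: -9 , -63 , -243 , -621 , -1269
D2: -54 , -180 , -378 , -648
D3: -126 , -198 , -270
D4: -72 , -72
The fourth differences are constant (-72).
-270 − 72 = -342;  -648 − 342 = -990;  -1269 − 990 = -2259;  -2220 − 2259 = -4479

-4479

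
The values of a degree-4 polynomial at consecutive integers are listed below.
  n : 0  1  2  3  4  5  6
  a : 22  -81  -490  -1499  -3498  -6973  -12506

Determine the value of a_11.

-98131

Δ: -103, -409, -1009, -1999, -3475, -5533
Δ²: -306, -600, -990, -1476, -2058
Δ³: -294, -390, -486, -582
Δ⁴: -96, -96, -96
Fourth differences constant at -96.
-582 − 96 = -678;  -2058 − 678 = -2736;  -5533 − 2736 = -8269;  -12506 − 8269 = -20775
-678 − 96 = -774;  -2736 − 774 = -3510;  -8269 − 3510 = -11779;  -20775 − 11779 = -32554
-774 − 96 = -870;  -3510 − 870 = -4380;  -11779 − 4380 = -16159;  -32554 − 16159 = -48713
-870 − 96 = -966;  -4380 − 966 = -5346;  -16159 − 5346 = -21505;  -48713 − 21505 = -70218
-966 − 96 = -1062;  -5346 − 1062 = -6408;  -21505 − 6408 = -27913;  -70218 − 27913 = -98131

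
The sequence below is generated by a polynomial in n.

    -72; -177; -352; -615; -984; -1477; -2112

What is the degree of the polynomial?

3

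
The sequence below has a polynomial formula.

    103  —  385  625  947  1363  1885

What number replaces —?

215

Using the last 5 terms:
D1: 240, 322, 416, 522
D2: 82, 94, 106
D3: 12, 12
Constant third difference = 12.
Extend backward: 82 − 12 = 70;  240 − 70 = 170;  385 − 170 = 215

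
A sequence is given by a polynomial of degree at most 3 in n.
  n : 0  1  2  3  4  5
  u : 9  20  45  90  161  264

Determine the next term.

405

11  25  45  71  103
14  20  26  32
6  6  6
Third differences constant at 6.
32 + 6 = 38;  103 + 38 = 141;  264 + 141 = 405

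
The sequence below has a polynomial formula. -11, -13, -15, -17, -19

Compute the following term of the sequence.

-2 , -2 , -2 , -2
The first differences are constant (-2).
-19 − 2 = -21

-21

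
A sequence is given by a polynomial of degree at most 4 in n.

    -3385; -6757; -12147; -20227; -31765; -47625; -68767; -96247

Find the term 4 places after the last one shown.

-294027

-3372, -5390, -8080, -11538, -15860, -21142, -27480
-2018, -2690, -3458, -4322, -5282, -6338
-672, -768, -864, -960, -1056
-96, -96, -96, -96
Fourth differences constant at -96.
-1056 − 96 = -1152;  -6338 − 1152 = -7490;  -27480 − 7490 = -34970;  -96247 − 34970 = -131217
-1152 − 96 = -1248;  -7490 − 1248 = -8738;  -34970 − 8738 = -43708;  -131217 − 43708 = -174925
-1248 − 96 = -1344;  -8738 − 1344 = -10082;  -43708 − 10082 = -53790;  -174925 − 53790 = -228715
-1344 − 96 = -1440;  -10082 − 1440 = -11522;  -53790 − 11522 = -65312;  -228715 − 65312 = -294027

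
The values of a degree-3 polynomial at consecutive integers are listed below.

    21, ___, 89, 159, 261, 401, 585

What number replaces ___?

Using the last 5 terms:
D1: 70, 102, 140, 184
D2: 32, 38, 44
D3: 6, 6
Constant third difference = 6.
Extend backward: 32 − 6 = 26;  70 − 26 = 44;  89 − 44 = 45

45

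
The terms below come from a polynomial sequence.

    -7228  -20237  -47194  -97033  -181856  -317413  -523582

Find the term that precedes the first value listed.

D1: -13009, -26957, -49839, -84823, -135557, -206169
D2: -13948, -22882, -34984, -50734, -70612
D3: -8934, -12102, -15750, -19878
D4: -3168, -3648, -4128
D5: -480, -480
The fifth differences are constant at -480.
Work back: -3168 + 480 = -2688;  -8934 + 2688 = -6246;  -13948 + 6246 = -7702;  -13009 + 7702 = -5307;  -7228 + 5307 = -1921

-1921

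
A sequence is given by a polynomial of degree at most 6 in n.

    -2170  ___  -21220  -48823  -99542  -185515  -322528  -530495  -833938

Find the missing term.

-7763

Using the last 7 terms:
-27603  -50719  -85973  -137013  -207967  -303443
-23116  -35254  -51040  -70954  -95476
-12138  -15786  -19914  -24522
-3648  -4128  -4608
-480  -480
Constant fifth difference = -480.
Extend backward: -3648 + 480 = -3168;  -12138 + 3168 = -8970;  -23116 + 8970 = -14146;  -27603 + 14146 = -13457;  -21220 + 13457 = -7763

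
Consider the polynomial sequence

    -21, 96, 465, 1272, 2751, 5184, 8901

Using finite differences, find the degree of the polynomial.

First differences: 117, 369, 807, 1479, 2433, 3717
Second differences: 252, 438, 672, 954, 1284
Third differences: 186, 234, 282, 330
Fourth differences: 48, 48, 48
The fourth differences are constant, so the polynomial has degree 4.

4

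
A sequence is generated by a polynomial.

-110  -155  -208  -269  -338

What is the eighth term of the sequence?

-593

-45 , -53 , -61 , -69
-8 , -8 , -8
The second differences are constant (-8).
-69 − 8 = -77;  -338 − 77 = -415
-77 − 8 = -85;  -415 − 85 = -500
-85 − 8 = -93;  -500 − 93 = -593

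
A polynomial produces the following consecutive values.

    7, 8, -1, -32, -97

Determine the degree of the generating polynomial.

3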